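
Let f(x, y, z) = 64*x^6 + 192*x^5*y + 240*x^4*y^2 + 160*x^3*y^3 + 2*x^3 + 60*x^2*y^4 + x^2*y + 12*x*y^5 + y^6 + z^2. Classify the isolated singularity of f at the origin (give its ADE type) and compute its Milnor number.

Type D7, Milnor number mu = 7.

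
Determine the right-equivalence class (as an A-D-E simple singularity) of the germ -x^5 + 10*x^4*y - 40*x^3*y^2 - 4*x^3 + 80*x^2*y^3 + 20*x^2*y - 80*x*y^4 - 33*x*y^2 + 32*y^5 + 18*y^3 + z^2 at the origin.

D6

The Hessian of f at 0 has rank 1. Corank 2; j^3 = -(x - 2*y)*(2*x - 3*y)^2 has shape L^2 M (L != M), so D-series; mu = 6 gives D_6.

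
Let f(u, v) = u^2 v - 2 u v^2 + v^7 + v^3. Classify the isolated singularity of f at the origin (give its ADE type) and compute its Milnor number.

Type D8, Milnor number mu = 8.

The Hessian of f at 0 has rank 0. Corank 2; j^3 = v*(u - v)^2 has shape L^2 M (L != M), so D-series; mu = 8 gives D_8.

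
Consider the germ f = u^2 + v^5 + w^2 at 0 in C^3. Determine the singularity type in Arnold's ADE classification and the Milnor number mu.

Type A_4, Milnor number mu = 4.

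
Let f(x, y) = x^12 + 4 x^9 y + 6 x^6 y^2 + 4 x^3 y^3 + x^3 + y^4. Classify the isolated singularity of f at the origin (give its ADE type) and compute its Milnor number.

Type E6, Milnor number mu = 6.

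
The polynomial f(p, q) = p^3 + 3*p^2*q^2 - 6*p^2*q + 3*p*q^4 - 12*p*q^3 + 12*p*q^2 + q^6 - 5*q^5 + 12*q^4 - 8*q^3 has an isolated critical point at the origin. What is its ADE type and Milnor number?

Type E_{8}, Milnor number mu = 8.

The Hessian of f at 0 has rank 0. Corank 2; j^3 = (p - 2*q)^3 is a perfect cube, so E-series; the 5-jet and mu = 8 give E_8.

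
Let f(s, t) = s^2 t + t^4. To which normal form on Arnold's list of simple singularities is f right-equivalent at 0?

D5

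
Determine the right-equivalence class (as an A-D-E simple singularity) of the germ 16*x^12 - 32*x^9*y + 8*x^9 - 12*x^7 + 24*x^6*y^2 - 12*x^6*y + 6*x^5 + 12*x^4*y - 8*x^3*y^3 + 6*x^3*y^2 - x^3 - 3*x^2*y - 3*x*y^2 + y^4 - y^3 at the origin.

E_{6}

The Hessian of f at 0 is [[0, 0], [0, 0]] with rank 0, so corank 2. A Groebner basis of the Jacobian ideal J(f) in C{x,y} is {y^3, x^2 + 2*x*y + y^2}; counting standard monomials gives mu = 6. Corank 2; j^3 = -(x + y)^3 is a perfect cube, so E-series; the 4-jet and mu = 6 give E_6.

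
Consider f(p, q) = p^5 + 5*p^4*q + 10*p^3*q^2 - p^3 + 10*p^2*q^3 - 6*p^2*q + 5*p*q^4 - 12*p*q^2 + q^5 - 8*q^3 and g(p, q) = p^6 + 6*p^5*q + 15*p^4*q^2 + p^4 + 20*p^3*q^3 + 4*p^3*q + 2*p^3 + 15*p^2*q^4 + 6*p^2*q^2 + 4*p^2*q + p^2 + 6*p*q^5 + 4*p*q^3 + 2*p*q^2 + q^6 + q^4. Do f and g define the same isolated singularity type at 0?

No.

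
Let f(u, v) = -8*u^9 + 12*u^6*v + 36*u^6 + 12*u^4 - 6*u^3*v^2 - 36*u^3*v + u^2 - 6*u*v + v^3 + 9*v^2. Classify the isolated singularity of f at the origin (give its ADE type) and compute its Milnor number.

The Hessian of f at 0 is [[2, -6], [-6, 18]] with rank 1, so corank 1. A Groebner basis of the Jacobian ideal J(f) in C{u,v} is {v^2, u - 3*v}; counting standard monomials gives mu = 2. Corank 1: A-series; mu = 2 gives A_2.

Type A2, Milnor number mu = 2.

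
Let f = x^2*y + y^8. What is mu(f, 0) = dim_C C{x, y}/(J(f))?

The Hessian of f at 0 is [[0, 0], [0, 0]] with rank 0, so corank 2. A Groebner basis of the Jacobian ideal J(f) in C{x,y} is {x^2/8 + y^7, x^3, x*y}; counting standard monomials gives mu = 9. Corank 2; j^3 = x^2*y has shape L^2 M (L != M), so D-series; mu = 9 gives D_9.

9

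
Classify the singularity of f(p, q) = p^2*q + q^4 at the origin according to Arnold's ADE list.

The Hessian of f at 0 has rank 0. Corank 2; j^3 = p^2*q has shape L^2 M (L != M), so D-series; mu = 5 gives D_5.

D_5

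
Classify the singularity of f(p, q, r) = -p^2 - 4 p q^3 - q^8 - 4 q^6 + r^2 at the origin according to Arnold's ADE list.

The Hessian of f at 0 has rank 2. Corank 1: A-series; mu = 7 gives A_7.

A_7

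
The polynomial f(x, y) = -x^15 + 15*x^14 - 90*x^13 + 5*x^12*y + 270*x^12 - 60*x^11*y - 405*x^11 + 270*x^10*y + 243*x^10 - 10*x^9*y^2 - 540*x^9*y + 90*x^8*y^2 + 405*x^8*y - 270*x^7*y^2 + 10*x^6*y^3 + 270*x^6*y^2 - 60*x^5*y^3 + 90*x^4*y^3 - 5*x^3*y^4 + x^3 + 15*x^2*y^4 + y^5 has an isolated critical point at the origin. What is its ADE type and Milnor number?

Type E_{8}, Milnor number mu = 8.

The Hessian of f at 0 is [[0, 0], [0, 0]] with rank 0, so corank 2. A Groebner basis of the Jacobian ideal J(f) in C{x,y} is {y^4, x^2}; counting standard monomials gives mu = 8. Corank 2; j^3 = x^3 is a perfect cube, so E-series; the 5-jet and mu = 8 give E_8.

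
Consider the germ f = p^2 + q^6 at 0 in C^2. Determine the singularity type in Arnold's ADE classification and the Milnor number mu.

Type A_5, Milnor number mu = 5.

The Hessian of f at 0 has rank 1. Corank 1: A-series; mu = 5 gives A_5.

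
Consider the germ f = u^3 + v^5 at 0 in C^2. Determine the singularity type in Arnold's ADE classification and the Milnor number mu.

Type E_{8}, Milnor number mu = 8.

The Hessian of f at 0 is [[0, 0], [0, 0]] with rank 0, so corank 2. A Groebner basis of the Jacobian ideal J(f) in C{u,v} is {v^4, u^2}; counting standard monomials gives mu = 8. Corank 2; j^3 = u^3 is a perfect cube, so E-series; the 5-jet and mu = 8 give E_8.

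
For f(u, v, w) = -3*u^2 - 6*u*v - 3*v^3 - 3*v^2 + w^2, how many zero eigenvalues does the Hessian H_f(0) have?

The Hessian at 0 is [[-6, -6, 0], [-6, -6, 0], [0, 0, 2]] of rank 2; hence corank 1.

1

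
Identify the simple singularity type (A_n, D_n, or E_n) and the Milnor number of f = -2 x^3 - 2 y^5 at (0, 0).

Type E_{8}, Milnor number mu = 8.

The Hessian of f at 0 is [[0, 0], [0, 0]] with rank 0, so corank 2. A Groebner basis of the Jacobian ideal J(f) in C{x,y} is {y^4, x^2}; counting standard monomials gives mu = 8. Corank 2; j^3 = -2*x^3 is a perfect cube, so E-series; the 5-jet and mu = 8 give E_8.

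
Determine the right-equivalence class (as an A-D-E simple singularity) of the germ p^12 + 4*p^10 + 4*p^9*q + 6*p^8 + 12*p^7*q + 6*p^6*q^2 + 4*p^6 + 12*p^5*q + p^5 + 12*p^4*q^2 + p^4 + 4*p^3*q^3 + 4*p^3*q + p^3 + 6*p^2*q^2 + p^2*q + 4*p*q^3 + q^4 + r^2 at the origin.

D_5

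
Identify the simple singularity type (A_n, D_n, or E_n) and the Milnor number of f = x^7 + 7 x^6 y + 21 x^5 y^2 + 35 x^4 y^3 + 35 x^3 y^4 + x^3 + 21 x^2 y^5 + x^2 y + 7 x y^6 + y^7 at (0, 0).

The Hessian of f at 0 has rank 0. Corank 2; j^3 = x^2*(x + y) has shape L^2 M (L != M), so D-series; mu = 8 gives D_8.

Type D_8, Milnor number mu = 8.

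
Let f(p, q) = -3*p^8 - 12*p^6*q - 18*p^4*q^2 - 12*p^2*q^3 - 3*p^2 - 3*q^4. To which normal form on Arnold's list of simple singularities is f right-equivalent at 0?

A_{3}

The Hessian of f at 0 is [[-6, 0], [0, 0]] with rank 1, so corank 1. A Groebner basis of the Jacobian ideal J(f) in C{p,q} is {q^3, p}; counting standard monomials gives mu = 3. Corank 1: A-series; mu = 3 gives A_3.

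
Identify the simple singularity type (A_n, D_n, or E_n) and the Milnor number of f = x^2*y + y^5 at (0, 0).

Type D_{6}, Milnor number mu = 6.

The Hessian of f at 0 has rank 0. Corank 2; j^3 = x^2*y has shape L^2 M (L != M), so D-series; mu = 6 gives D_6.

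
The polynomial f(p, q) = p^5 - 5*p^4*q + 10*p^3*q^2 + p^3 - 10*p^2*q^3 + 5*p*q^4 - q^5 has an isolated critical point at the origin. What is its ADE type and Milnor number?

Type E8, Milnor number mu = 8.

The Hessian of f at 0 is [[0, 0], [0, 0]] with rank 0, so corank 2. A Groebner basis of the Jacobian ideal J(f) in C{p,q} is {q^5, p*q^3 - q^4/4, p^2}; counting standard monomials gives mu = 8. Corank 2; j^3 = p^3 is a perfect cube, so E-series; the 5-jet and mu = 8 give E_8.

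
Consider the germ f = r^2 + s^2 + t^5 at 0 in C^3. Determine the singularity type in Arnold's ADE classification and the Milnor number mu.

Type A_4, Milnor number mu = 4.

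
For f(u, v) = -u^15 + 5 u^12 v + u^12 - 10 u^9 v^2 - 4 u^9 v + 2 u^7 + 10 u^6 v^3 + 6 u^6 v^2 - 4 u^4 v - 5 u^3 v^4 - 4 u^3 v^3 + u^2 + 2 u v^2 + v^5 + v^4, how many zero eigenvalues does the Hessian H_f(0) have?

1

The Hessian at 0 is [[2, 0], [0, 0]] of rank 1; hence corank 1.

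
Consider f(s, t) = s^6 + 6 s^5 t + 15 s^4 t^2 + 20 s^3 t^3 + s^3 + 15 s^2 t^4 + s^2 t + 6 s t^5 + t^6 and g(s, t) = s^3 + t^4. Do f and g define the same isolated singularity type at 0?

The Hessian of f at 0 is [[0, 0], [0, 0]] with rank 0, so corank 2. A Groebner basis of the Jacobian ideal J(f) in C{s,t} is {-s*t/6 + t^5, s*t^2, s^2 + s*t}; counting standard monomials gives mu = 7. Corank 2; j^3 = s^2*(s + t) has shape L^2 M (L != M), so D-series; mu = 7 gives D_7. The Hessian of g at 0 is [[0, 0], [0, 0]] with rank 0, so corank 2. A Groebner basis of the Jacobian ideal J(g) in C{s,t} is {t^3, s^2}; counting standard monomials gives mu = 6. Corank 2; j^3 = s^3 is a perfect cube, so E-series; the 4-jet and mu = 6 give E_6. f is D_7 but g is E_6, hence not right-equivalent.

No.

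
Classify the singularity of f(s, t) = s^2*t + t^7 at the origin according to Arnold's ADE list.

D_8

The Hessian of f at 0 is [[0, 0], [0, 0]] with rank 0, so corank 2. A Groebner basis of the Jacobian ideal J(f) in C{s,t} is {s^2/7 + t^6, s^3, s*t}; counting standard monomials gives mu = 8. Corank 2; j^3 = s^2*t has shape L^2 M (L != M), so D-series; mu = 8 gives D_8.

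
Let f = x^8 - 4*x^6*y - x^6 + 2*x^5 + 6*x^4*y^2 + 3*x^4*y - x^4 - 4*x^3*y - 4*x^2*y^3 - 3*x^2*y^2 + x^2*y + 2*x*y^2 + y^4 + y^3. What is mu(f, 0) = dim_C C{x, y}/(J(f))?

The Hessian of f at 0 is [[0, 0], [0, 0]] with rank 0, so corank 2. A Groebner basis of the Jacobian ideal J(f) in C{x,y} is {x*y^2 + x*y + y^2, -x*y + y^3 - y^2, x^2 + 6*x*y + 5*y^2}; counting standard monomials gives mu = 5. Corank 2; j^3 = y*(x + y)^2 has shape L^2 M (L != M), so D-series; mu = 5 gives D_5.

5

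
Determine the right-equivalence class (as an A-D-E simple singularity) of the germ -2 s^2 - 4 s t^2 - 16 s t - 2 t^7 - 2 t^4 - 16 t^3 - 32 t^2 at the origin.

A_{6}

The Hessian of f at 0 is [[-4, -16], [-16, -64]] with rank 1, so corank 1. A Groebner basis of the Jacobian ideal J(f) in C{s,t} is {s^3 + 12*s^2*t - 48*s^2 - 256*s*t + 256*s + 1024*t, s + t^2 + 4*t}; counting standard monomials gives mu = 6. Corank 1: A-series; mu = 6 gives A_6.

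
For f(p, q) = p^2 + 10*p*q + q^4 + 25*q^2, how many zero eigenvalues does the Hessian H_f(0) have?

1

The Hessian at 0 is [[2, 10], [10, 50]] of rank 1; hence corank 1.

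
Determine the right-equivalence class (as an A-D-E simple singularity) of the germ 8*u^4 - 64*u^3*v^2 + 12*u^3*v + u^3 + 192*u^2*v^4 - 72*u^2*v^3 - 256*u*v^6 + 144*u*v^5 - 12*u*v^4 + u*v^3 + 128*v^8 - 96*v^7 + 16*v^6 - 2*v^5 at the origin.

E_{7}

The Hessian of f at 0 is [[0, 0], [0, 0]] with rank 0, so corank 2. A Groebner basis of the Jacobian ideal J(f) in C{u,v} is {-u^2/8 + v^4 - v^3/24, u^3, u^2*v + u^2/24 + v^3/72, -5*u^2/12 + u*v^2 - 5*v^3/36}; counting standard monomials gives mu = 7. Corank 2; j^3 = u^3 is a perfect cube, so E-series; the 4-jet and mu = 7 give E_7.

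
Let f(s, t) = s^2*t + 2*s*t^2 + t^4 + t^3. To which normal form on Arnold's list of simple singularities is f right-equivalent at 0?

D_{5}

The Hessian of f at 0 has rank 0. Corank 2; j^3 = t*(s + t)^2 has shape L^2 M (L != M), so D-series; mu = 5 gives D_5.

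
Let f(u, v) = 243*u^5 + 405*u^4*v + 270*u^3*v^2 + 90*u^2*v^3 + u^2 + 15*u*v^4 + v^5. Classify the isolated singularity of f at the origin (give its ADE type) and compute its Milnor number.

Type A_{4}, Milnor number mu = 4.

The Hessian of f at 0 has rank 1. Corank 1: A-series; mu = 4 gives A_4.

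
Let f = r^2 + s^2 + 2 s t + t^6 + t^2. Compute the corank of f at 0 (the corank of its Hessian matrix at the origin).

1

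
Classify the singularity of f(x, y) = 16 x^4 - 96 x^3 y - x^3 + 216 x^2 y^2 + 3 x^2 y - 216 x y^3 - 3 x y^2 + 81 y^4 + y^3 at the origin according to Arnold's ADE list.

E6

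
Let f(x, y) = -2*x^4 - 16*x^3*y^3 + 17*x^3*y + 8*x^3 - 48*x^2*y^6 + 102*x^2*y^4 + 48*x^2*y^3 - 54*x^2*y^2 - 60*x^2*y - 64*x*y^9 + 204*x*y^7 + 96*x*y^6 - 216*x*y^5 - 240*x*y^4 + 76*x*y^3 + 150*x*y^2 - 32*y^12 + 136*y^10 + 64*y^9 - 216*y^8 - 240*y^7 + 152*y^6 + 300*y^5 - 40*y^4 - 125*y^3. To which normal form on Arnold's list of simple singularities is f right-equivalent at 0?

The Hessian of f at 0 is [[0, 0], [0, 0]] with rank 0, so corank 2. A Groebner basis of the Jacobian ideal J(f) in C{x,y} is {768*x^2 - 3840*x*y + y^4 - 8*y^3 + 4800*y^2, x^3 - 540*x^2 + 2700*x*y - 10*y^3 - 3375*y^2, x^2*y - 152*x^2 + 760*x*y - 14*y^3/3 - 950*y^2, -32*x^2 + x*y^2 + 160*x*y - 13*y^3/6 - 200*y^2}; counting standard monomials gives mu = 7. Corank 2; j^3 = (2*x - 5*y)^3 is a perfect cube, so E-series; the 4-jet and mu = 7 give E_7.

E7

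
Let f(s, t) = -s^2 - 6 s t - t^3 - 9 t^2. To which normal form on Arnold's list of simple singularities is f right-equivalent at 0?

The Hessian of f at 0 has rank 1. Corank 1: A-series; mu = 2 gives A_2.

A2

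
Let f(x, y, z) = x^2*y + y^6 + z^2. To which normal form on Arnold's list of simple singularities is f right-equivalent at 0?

The Hessian of f at 0 has rank 1. Corank 2; j^3 = x^2*y has shape L^2 M (L != M), so D-series; mu = 7 gives D_7.

D7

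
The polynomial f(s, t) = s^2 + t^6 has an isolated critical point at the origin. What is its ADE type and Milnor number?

Type A_{5}, Milnor number mu = 5.

The Hessian of f at 0 is [[2, 0], [0, 0]] with rank 1, so corank 1. A Groebner basis of the Jacobian ideal J(f) in C{s,t} is {t^5, s}; counting standard monomials gives mu = 5. Corank 1: A-series; mu = 5 gives A_5.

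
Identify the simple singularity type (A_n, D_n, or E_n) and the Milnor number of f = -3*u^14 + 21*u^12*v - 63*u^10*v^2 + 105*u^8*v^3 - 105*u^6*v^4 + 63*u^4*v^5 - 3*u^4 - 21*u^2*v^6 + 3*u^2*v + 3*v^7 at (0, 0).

The Hessian of f at 0 has rank 0. Corank 2; j^3 = 3*u^2*v has shape L^2 M (L != M), so D-series; mu = 8 gives D_8.

Type D_{8}, Milnor number mu = 8.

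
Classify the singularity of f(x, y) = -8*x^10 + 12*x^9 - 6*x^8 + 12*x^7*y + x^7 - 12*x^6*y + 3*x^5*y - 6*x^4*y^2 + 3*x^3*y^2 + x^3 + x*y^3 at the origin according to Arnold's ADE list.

The Hessian of f at 0 is [[0, 0], [0, 0]] with rank 0, so corank 2. A Groebner basis of the Jacobian ideal J(f) in C{x,y} is {x^3, x*y^2, 3*x^2 + y^3}; counting standard monomials gives mu = 7. Corank 2; j^3 = x^3 is a perfect cube, so E-series; the 4-jet and mu = 7 give E_7.

E_{7}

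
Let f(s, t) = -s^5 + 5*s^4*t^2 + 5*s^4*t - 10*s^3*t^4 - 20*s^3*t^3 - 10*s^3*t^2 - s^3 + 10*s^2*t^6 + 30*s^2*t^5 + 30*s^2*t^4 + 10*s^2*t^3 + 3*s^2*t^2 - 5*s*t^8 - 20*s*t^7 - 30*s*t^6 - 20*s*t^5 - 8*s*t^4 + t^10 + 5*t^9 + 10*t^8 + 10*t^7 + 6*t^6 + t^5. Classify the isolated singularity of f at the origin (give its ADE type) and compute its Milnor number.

Type E_8, Milnor number mu = 8.

The Hessian of f at 0 is [[0, 0], [0, 0]] with rank 0, so corank 2. A Groebner basis of the Jacobian ideal J(f) in C{s,t} is {s^2/4 + s*t^3 - s*t^2/2, s^2 - 2*s*t^2 + t^4, s^3, s^2*t + s^2/2 - s*t^2}; counting standard monomials gives mu = 8. Corank 2; j^3 = -s^3 is a perfect cube, so E-series; the 5-jet and mu = 8 give E_8.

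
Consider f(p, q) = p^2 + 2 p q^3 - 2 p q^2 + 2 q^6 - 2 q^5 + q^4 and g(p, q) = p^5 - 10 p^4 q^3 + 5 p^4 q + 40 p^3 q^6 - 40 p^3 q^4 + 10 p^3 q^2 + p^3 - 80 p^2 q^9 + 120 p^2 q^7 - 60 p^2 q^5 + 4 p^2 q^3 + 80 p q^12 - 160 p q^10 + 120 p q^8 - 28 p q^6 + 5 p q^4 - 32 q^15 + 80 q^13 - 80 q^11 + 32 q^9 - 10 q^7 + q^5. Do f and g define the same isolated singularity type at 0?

No.

The Hessian of f at 0 has rank 1. Corank 1: A-series; mu = 5 gives A_5. The Hessian of g at 0 has rank 0. Corank 2; j^3 = p^3 is a perfect cube, so E-series; the 5-jet and mu = 8 give E_8. f is A_5 but g is E_8, hence not right-equivalent.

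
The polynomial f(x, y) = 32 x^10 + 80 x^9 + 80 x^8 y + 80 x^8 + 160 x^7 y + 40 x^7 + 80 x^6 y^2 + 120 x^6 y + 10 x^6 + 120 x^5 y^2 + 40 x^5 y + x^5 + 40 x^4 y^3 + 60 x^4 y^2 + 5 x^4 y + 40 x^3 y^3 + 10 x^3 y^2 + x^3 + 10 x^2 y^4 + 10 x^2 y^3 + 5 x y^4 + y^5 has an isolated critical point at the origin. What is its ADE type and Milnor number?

Type E8, Milnor number mu = 8.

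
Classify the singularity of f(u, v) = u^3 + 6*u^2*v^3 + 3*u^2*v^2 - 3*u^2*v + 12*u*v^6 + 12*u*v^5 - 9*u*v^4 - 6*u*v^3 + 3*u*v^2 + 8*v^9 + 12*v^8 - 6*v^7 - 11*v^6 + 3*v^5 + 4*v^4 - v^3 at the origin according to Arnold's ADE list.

The Hessian of f at 0 is [[0, 0], [0, 0]] with rank 0, so corank 2. A Groebner basis of the Jacobian ideal J(f) in C{u,v} is {u^3 + 3*u^2/2 - 3*u*v + 3*v^2/2, u^2*v + u^2 - 2*u*v + v^2, u^2/2 + u*v^2 - u*v + v^2/2, v^3}; counting standard monomials gives mu = 6. Corank 2; j^3 = (u - v)^3 is a perfect cube, so E-series; the 4-jet and mu = 6 give E_6.

E_6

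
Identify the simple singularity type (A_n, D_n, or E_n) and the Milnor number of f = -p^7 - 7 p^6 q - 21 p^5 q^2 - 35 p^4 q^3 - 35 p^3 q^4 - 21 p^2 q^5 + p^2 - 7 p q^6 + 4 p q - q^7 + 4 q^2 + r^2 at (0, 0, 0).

The Hessian of f at 0 is [[2, 4, 0], [4, 8, 0], [0, 0, 2]] with rank 2, so corank 1. A Groebner basis of the Jacobian ideal J(f) in C{p,q,r} is {q^6, p + 2*q, r}; counting standard monomials gives mu = 6. Corank 1: A-series; mu = 6 gives A_6.

Type A_6, Milnor number mu = 6.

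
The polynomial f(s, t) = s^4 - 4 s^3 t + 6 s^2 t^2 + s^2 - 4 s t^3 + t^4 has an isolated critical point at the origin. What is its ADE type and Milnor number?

The Hessian of f at 0 is [[2, 0], [0, 0]] with rank 1, so corank 1. A Groebner basis of the Jacobian ideal J(f) in C{s,t} is {t^3, s}; counting standard monomials gives mu = 3. Corank 1: A-series; mu = 3 gives A_3.

Type A_{3}, Milnor number mu = 3.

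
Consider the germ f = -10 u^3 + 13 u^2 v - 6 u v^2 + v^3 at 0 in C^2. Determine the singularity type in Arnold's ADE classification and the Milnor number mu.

Type D4, Milnor number mu = 4.

The Hessian of f at 0 has rank 0. Corank 2; j^3 = -(2*u - v)*(5*u^2 - 4*u*v + v^2) splits into three distinct lines over C (the quadratic factor has nonzero discriminant), so D_4.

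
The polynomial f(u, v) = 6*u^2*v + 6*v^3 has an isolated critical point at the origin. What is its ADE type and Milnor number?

Type D_{4}, Milnor number mu = 4.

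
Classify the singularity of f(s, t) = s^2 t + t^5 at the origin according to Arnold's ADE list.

D_6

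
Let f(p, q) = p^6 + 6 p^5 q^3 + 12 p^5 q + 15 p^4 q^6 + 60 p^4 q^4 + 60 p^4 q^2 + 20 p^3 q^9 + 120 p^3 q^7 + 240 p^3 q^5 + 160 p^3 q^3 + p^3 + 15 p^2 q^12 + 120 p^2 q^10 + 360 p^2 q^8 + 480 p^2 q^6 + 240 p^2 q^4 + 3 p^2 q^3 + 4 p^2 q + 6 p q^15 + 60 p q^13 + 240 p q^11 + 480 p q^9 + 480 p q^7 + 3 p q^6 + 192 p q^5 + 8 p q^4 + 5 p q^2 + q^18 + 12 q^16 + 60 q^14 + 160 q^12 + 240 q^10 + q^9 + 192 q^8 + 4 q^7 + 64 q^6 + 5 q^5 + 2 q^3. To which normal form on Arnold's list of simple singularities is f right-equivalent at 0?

The Hessian of f at 0 has rank 0. Corank 2; j^3 = (p + q)^2*(p + 2*q) has shape L^2 M (L != M), so D-series; mu = 7 gives D_7.

D7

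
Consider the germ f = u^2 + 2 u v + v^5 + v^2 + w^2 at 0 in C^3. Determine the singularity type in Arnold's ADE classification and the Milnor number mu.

Type A_4, Milnor number mu = 4.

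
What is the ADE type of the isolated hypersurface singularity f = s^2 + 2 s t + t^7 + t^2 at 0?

The Hessian of f at 0 has rank 1. Corank 1: A-series; mu = 6 gives A_6.

A_6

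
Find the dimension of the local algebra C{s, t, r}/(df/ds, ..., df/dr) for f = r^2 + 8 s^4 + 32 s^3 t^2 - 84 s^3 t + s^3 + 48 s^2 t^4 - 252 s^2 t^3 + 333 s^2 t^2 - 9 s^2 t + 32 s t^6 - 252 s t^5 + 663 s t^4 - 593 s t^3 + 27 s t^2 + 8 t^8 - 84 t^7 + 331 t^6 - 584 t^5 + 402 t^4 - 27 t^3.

7

The Hessian of f at 0 has rank 1. Corank 2; j^3 = (s - 3*t)^3 is a perfect cube, so E-series; the 4-jet and mu = 7 give E_7.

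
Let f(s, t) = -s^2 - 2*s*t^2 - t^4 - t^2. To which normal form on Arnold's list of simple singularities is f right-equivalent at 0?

A1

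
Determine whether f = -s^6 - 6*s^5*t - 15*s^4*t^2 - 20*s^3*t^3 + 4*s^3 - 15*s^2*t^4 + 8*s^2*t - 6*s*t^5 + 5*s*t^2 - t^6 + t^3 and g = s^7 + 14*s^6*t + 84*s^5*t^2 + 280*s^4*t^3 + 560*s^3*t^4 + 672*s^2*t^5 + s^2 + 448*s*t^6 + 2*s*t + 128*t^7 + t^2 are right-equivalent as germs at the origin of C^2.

No.

The Hessian of f at 0 is [[0, 0], [0, 0]] with rank 0, so corank 2. A Groebner basis of the Jacobian ideal J(f) in C{s,t} is {32*s*t/3 + t^5 + 16*t^2/3, s*t^2 + t^3/2, s^2 + 3*s*t/2 + t^2/2}; counting standard monomials gives mu = 7. Corank 2; j^3 = (s + t)*(2*s + t)^2 has shape L^2 M (L != M), so D-series; mu = 7 gives D_7. The Hessian of g at 0 is [[2, 2], [2, 2]] with rank 1, so corank 1. A Groebner basis of the Jacobian ideal J(g) in C{s,t} is {t^6, s + t}; counting standard monomials gives mu = 6. Corank 1: A-series; mu = 6 gives A_6. f is D_7 but g is A_6, hence not right-equivalent.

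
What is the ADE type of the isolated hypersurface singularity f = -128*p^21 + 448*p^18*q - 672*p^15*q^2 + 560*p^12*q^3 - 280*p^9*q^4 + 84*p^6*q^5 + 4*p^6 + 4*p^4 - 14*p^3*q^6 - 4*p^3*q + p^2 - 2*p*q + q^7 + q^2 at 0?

A6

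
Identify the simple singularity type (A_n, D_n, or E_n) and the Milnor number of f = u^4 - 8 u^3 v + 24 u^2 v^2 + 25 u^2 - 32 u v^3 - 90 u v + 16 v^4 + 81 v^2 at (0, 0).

Type A3, Milnor number mu = 3.

The Hessian of f at 0 has rank 1. Corank 1: A-series; mu = 3 gives A_3.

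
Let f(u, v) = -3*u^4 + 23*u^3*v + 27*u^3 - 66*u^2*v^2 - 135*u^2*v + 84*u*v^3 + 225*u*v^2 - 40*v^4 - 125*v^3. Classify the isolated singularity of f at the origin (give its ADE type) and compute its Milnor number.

Type E7, Milnor number mu = 7.

The Hessian of f at 0 has rank 0. Corank 2; j^3 = (3*u - 5*v)^3 is a perfect cube, so E-series; the 4-jet and mu = 7 give E_7.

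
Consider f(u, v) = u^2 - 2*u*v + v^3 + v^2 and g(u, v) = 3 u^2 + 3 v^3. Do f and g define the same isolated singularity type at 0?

Yes.

The Hessian of f at 0 has rank 1. Corank 1: A-series; mu = 2 gives A_2. The Hessian of g at 0 has rank 1. Corank 1: A-series; mu = 2 gives A_2. Both have type A_2, hence right-equivalent.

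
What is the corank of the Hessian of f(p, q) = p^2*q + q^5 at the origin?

The Hessian at 0 is [[0, 0], [0, 0]] of rank 0; hence corank 2.

2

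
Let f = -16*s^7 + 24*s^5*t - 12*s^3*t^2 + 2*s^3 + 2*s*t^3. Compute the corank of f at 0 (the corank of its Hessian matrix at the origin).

2

Hessian at 0 has rank 0.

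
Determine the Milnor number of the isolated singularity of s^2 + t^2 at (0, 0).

1

The Hessian of f at 0 is [[2, 0], [0, 2]] with rank 2, so corank 0. A Groebner basis of the Jacobian ideal J(f) in C{s,t} is {s, t}; counting standard monomials gives mu = 1. Corank 0: nondegenerate Morse point, so A_1.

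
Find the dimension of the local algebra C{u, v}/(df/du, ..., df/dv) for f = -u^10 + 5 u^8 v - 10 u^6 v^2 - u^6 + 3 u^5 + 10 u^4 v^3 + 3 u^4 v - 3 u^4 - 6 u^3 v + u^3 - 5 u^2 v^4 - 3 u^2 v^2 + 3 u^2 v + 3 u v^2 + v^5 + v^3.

The Hessian of f at 0 is [[0, 0], [0, 0]] with rank 0, so corank 2. A Groebner basis of the Jacobian ideal J(f) in C{u,v} is {u^2/4 + u*v^3 - u*v^2/2 + u*v/2 - v^3/2 + v^2/4, v^4, u^3 - 3*u^2/2 - 3*u*v + v^3 - 3*v^2/2, u^2*v + u^2/2 + u*v^2 + u*v + v^2/2}; counting standard monomials gives mu = 8. Corank 2; j^3 = (u + v)^3 is a perfect cube, so E-series; the 5-jet and mu = 8 give E_8.

8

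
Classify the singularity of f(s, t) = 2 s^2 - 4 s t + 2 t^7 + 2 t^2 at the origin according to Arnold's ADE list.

A_6

The Hessian of f at 0 has rank 1. Corank 1: A-series; mu = 6 gives A_6.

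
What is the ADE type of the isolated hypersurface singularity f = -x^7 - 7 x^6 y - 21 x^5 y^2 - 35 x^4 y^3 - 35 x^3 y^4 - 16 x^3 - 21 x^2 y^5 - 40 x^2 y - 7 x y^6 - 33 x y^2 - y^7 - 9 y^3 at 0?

D_8

The Hessian of f at 0 has rank 0. Corank 2; j^3 = -(x + y)*(4*x + 3*y)^2 has shape L^2 M (L != M), so D-series; mu = 8 gives D_8.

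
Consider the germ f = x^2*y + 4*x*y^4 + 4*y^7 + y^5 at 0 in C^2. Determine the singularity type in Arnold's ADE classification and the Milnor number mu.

Type D_6, Milnor number mu = 6.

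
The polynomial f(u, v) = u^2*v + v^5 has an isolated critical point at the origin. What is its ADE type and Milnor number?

Type D_{6}, Milnor number mu = 6.

The Hessian of f at 0 has rank 0. Corank 2; j^3 = u^2*v has shape L^2 M (L != M), so D-series; mu = 6 gives D_6.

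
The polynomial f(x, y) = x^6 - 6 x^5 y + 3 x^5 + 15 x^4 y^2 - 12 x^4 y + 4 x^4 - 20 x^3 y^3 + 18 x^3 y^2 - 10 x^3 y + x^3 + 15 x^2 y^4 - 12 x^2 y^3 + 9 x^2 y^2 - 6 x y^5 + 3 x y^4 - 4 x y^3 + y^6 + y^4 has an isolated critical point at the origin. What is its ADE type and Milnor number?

Type E_6, Milnor number mu = 6.

The Hessian of f at 0 has rank 0. Corank 2; j^3 = x^3 is a perfect cube, so E-series; the 4-jet and mu = 6 give E_6.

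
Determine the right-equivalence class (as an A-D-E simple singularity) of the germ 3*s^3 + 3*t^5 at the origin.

The Hessian of f at 0 is [[0, 0], [0, 0]] with rank 0, so corank 2. A Groebner basis of the Jacobian ideal J(f) in C{s,t} is {t^4, s^2}; counting standard monomials gives mu = 8. Corank 2; j^3 = 3*s^3 is a perfect cube, so E-series; the 5-jet and mu = 8 give E_8.

E_8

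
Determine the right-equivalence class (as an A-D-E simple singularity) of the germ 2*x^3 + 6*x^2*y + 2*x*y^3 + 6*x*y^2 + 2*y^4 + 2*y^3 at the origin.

The Hessian of f at 0 has rank 0. Corank 2; j^3 = 2*(x + y)^3 is a perfect cube, so E-series; the 4-jet and mu = 7 give E_7.

E_{7}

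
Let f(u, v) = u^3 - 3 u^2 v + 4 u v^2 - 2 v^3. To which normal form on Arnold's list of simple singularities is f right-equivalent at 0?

D_{4}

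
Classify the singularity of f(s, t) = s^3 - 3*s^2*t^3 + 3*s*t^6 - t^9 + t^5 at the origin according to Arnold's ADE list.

The Hessian of f at 0 is [[0, 0], [0, 0]] with rank 0, so corank 2. A Groebner basis of the Jacobian ideal J(f) in C{s,t} is {-s^2/2 + s*t^3, t^4, s^3, s^2*t}; counting standard monomials gives mu = 8. Corank 2; j^3 = s^3 is a perfect cube, so E-series; the 5-jet and mu = 8 give E_8.

E_{8}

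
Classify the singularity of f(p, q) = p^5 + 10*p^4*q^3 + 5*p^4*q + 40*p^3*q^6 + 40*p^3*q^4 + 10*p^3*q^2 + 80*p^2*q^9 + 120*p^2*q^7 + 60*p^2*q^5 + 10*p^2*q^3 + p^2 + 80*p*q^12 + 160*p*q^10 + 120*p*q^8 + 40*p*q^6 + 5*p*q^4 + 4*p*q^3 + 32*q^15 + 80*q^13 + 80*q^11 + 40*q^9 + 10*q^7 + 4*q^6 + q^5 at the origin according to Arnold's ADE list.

A4

The Hessian of f at 0 has rank 1. Corank 1: A-series; mu = 4 gives A_4.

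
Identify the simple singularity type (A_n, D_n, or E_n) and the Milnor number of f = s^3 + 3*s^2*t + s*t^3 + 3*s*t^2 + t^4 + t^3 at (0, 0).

Type E_7, Milnor number mu = 7.

The Hessian of f at 0 has rank 0. Corank 2; j^3 = (s + t)^3 is a perfect cube, so E-series; the 4-jet and mu = 7 give E_7.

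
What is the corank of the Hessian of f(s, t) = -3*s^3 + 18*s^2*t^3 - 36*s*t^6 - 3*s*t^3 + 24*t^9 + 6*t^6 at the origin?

Hessian at 0 has rank 0.

2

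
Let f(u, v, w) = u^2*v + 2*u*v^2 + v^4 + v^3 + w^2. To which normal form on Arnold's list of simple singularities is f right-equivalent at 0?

The Hessian of f at 0 has rank 1. Corank 2; j^3 = v*(u + v)^2 has shape L^2 M (L != M), so D-series; mu = 5 gives D_5.

D_{5}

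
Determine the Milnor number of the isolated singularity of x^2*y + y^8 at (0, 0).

The Hessian of f at 0 has rank 0. Corank 2; j^3 = x^2*y has shape L^2 M (L != M), so D-series; mu = 9 gives D_9.

9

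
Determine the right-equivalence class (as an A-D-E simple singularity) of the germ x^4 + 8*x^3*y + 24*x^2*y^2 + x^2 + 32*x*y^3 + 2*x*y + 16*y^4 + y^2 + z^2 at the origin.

A3

The Hessian of f at 0 is [[2, 2, 0], [2, 2, 0], [0, 0, 2]] with rank 2, so corank 1. A Groebner basis of the Jacobian ideal J(f) in C{x,y,z} is {y^3, x + y, z}; counting standard monomials gives mu = 3. Corank 1: A-series; mu = 3 gives A_3.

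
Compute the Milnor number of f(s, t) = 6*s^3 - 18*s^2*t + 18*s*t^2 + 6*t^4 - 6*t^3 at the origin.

6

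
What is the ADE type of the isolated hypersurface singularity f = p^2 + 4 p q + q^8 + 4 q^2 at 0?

A_7

The Hessian of f at 0 is [[2, 4], [4, 8]] with rank 1, so corank 1. A Groebner basis of the Jacobian ideal J(f) in C{p,q} is {q^7, p + 2*q}; counting standard monomials gives mu = 7. Corank 1: A-series; mu = 7 gives A_7.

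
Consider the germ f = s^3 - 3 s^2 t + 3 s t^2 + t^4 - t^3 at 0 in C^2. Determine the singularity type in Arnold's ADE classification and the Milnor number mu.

The Hessian of f at 0 is [[0, 0], [0, 0]] with rank 0, so corank 2. A Groebner basis of the Jacobian ideal J(f) in C{s,t} is {t^3, s^2 - 2*s*t + t^2}; counting standard monomials gives mu = 6. Corank 2; j^3 = (s - t)^3 is a perfect cube, so E-series; the 4-jet and mu = 6 give E_6.

Type E_{6}, Milnor number mu = 6.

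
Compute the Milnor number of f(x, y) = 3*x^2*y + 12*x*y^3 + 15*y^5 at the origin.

6

The Hessian of f at 0 is [[0, 0], [0, 0]] with rank 0, so corank 2. A Groebner basis of the Jacobian ideal J(f) in C{x,y} is {x^3, x^2*y, -2*x^2 + x*y^2, x*y/2 + y^3}; counting standard monomials gives mu = 6. Corank 2; j^3 = 3*x^2*y has shape L^2 M (L != M), so D-series; mu = 6 gives D_6.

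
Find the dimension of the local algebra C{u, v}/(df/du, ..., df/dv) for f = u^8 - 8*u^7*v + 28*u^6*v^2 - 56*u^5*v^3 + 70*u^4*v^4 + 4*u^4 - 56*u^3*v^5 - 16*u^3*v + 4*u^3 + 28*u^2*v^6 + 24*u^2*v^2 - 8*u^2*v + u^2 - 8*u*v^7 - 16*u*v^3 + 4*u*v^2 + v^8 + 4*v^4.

The Hessian of f at 0 has rank 1. Corank 1: A-series; mu = 7 gives A_7.

7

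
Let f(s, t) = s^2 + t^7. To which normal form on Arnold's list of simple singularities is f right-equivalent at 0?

A_6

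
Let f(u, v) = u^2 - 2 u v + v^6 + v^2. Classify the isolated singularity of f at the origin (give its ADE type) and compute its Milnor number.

Type A_5, Milnor number mu = 5.

The Hessian of f at 0 has rank 1. Corank 1: A-series; mu = 5 gives A_5.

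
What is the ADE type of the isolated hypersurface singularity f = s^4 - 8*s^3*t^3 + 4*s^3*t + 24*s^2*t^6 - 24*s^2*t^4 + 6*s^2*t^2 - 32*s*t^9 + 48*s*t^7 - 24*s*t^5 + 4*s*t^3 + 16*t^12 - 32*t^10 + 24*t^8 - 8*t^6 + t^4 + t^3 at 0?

E_6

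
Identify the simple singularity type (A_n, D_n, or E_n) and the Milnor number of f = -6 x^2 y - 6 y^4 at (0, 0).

The Hessian of f at 0 is [[0, 0], [0, 0]] with rank 0, so corank 2. A Groebner basis of the Jacobian ideal J(f) in C{x,y} is {x^3, x^2/4 + y^3, x*y}; counting standard monomials gives mu = 5. Corank 2; j^3 = -6*x^2*y has shape L^2 M (L != M), so D-series; mu = 5 gives D_5.

Type D_5, Milnor number mu = 5.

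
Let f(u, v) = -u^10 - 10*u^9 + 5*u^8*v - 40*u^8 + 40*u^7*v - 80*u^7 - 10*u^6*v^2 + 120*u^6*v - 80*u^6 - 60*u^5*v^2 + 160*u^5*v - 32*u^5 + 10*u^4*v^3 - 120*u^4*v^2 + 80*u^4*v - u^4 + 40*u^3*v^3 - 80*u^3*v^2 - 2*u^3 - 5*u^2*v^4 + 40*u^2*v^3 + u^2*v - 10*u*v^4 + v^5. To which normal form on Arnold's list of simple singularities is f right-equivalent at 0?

D_{6}

The Hessian of f at 0 is [[0, 0], [0, 0]] with rank 0, so corank 2. A Groebner basis of the Jacobian ideal J(f) in C{u,v} is {u*v/10 + v^4, u*v^2, u^2 - u*v/2}; counting standard monomials gives mu = 6. Corank 2; j^3 = -u^2*(2*u - v) has shape L^2 M (L != M), so D-series; mu = 6 gives D_6.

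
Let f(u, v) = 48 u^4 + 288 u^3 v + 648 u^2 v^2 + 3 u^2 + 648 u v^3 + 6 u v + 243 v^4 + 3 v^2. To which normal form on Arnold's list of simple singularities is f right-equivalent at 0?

A_{3}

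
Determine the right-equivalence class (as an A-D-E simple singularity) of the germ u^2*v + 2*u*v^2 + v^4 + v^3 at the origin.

The Hessian of f at 0 is [[0, 0], [0, 0]] with rank 0, so corank 2. A Groebner basis of the Jacobian ideal J(f) in C{u,v} is {u^3 - u^2/4 + v^2/4, u^2/4 + v^3 - v^2/4, u*v + v^2}; counting standard monomials gives mu = 5. Corank 2; j^3 = v*(u + v)^2 has shape L^2 M (L != M), so D-series; mu = 5 gives D_5.

D_{5}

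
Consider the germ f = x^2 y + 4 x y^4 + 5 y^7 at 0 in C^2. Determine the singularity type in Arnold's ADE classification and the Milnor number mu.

Type D_8, Milnor number mu = 8.

The Hessian of f at 0 has rank 0. Corank 2; j^3 = x^2*y has shape L^2 M (L != M), so D-series; mu = 8 gives D_8.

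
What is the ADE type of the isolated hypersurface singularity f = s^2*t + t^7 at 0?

The Hessian of f at 0 has rank 0. Corank 2; j^3 = s^2*t has shape L^2 M (L != M), so D-series; mu = 8 gives D_8.

D8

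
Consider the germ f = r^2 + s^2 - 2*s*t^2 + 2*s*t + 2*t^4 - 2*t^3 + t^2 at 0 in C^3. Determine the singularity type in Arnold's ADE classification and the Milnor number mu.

Type A_3, Milnor number mu = 3.

The Hessian of f at 0 has rank 2. Corank 1: A-series; mu = 3 gives A_3.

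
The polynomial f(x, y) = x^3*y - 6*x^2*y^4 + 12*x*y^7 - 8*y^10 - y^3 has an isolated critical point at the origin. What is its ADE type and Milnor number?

Type E_{7}, Milnor number mu = 7.

The Hessian of f at 0 is [[0, 0], [0, 0]] with rank 0, so corank 2. A Groebner basis of the Jacobian ideal J(f) in C{x,y} is {x^3 - 3*y^2, x^2*y, y^3}; counting standard monomials gives mu = 7. Corank 2; j^3 = -y^3 is a perfect cube, so E-series; the 4-jet and mu = 7 give E_7.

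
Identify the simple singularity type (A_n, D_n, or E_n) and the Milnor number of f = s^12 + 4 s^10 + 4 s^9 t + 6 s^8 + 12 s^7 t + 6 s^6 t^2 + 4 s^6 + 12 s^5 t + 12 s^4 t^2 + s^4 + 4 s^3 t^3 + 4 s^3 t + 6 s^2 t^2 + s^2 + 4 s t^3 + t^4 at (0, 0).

The Hessian of f at 0 has rank 1. Corank 1: A-series; mu = 3 gives A_3.

Type A_{3}, Milnor number mu = 3.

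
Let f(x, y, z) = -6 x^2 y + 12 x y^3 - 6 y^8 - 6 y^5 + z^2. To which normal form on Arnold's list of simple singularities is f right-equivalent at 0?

D_9

The Hessian of f at 0 has rank 1. Corank 2; j^3 = -6*x^2*y has shape L^2 M (L != M), so D-series; mu = 9 gives D_9.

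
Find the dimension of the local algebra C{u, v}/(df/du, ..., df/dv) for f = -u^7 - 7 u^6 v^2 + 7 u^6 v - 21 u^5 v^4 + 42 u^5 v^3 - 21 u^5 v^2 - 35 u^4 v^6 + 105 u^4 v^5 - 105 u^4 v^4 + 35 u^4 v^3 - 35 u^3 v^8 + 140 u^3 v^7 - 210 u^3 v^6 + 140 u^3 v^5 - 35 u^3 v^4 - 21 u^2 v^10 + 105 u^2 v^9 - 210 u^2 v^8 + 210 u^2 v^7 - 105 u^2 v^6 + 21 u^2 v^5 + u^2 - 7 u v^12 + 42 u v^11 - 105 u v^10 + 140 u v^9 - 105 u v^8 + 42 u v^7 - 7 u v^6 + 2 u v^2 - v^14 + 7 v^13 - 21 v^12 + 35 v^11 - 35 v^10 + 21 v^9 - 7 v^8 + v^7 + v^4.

6

The Hessian of f at 0 has rank 1. Corank 1: A-series; mu = 6 gives A_6.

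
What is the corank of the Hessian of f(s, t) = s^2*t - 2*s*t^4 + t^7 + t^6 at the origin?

2

Hessian at 0 has rank 0.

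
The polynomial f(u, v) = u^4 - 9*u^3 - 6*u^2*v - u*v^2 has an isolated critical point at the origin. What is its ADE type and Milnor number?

The Hessian of f at 0 has rank 0. Corank 2; j^3 = -u*(3*u + v)^2 has shape L^2 M (L != M), so D-series; mu = 5 gives D_5.

Type D5, Milnor number mu = 5.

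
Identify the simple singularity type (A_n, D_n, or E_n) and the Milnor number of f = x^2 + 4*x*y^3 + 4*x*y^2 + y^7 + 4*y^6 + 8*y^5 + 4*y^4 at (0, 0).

Type A_{6}, Milnor number mu = 6.

The Hessian of f at 0 has rank 1. Corank 1: A-series; mu = 6 gives A_6.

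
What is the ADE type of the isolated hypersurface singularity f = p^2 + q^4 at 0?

A_{3}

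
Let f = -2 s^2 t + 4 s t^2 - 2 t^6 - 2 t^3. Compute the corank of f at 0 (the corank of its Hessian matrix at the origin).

2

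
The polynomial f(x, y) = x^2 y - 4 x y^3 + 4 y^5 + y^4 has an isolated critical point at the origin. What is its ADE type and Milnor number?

Type D5, Milnor number mu = 5.

The Hessian of f at 0 is [[0, 0], [0, 0]] with rank 0, so corank 2. A Groebner basis of the Jacobian ideal J(f) in C{x,y} is {x*y^2, -x*y/2 + y^3, x^2 + 2*x*y}; counting standard monomials gives mu = 5. Corank 2; j^3 = x^2*y has shape L^2 M (L != M), so D-series; mu = 5 gives D_5.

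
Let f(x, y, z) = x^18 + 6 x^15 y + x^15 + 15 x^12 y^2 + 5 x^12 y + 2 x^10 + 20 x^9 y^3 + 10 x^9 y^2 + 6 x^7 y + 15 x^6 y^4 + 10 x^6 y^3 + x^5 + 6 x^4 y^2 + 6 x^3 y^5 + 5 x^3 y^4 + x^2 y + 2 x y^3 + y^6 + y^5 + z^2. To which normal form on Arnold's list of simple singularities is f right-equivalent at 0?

D7

The Hessian of f at 0 is [[0, 0, 0], [0, 0, 0], [0, 0, 2]] with rank 1, so corank 2. A Groebner basis of the Jacobian ideal J(f) in C{x,y,z} is {x^3, x^2*y + x^2/6 + x*y^2/6, x*y + y^3, z}; counting standard monomials gives mu = 7. Corank 2; j^3 = x^2*y has shape L^2 M (L != M), so D-series; mu = 7 gives D_7.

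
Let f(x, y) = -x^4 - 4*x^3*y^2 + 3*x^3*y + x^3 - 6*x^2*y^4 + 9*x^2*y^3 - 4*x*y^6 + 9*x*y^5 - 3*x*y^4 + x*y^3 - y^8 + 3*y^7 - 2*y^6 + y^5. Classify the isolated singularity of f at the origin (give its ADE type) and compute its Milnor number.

Type E7, Milnor number mu = 7.

The Hessian of f at 0 has rank 0. Corank 2; j^3 = x^3 is a perfect cube, so E-series; the 4-jet and mu = 7 give E_7.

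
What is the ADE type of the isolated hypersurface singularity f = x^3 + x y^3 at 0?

E_7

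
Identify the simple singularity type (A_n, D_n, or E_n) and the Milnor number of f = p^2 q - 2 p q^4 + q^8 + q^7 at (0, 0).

The Hessian of f at 0 has rank 0. Corank 2; j^3 = p^2*q has shape L^2 M (L != M), so D-series; mu = 9 gives D_9.

Type D_9, Milnor number mu = 9.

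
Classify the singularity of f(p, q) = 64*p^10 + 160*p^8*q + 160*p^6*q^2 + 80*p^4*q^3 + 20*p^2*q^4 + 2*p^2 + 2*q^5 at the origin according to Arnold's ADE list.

A4

The Hessian of f at 0 is [[4, 0], [0, 0]] with rank 1, so corank 1. A Groebner basis of the Jacobian ideal J(f) in C{p,q} is {q^4, p}; counting standard monomials gives mu = 4. Corank 1: A-series; mu = 4 gives A_4.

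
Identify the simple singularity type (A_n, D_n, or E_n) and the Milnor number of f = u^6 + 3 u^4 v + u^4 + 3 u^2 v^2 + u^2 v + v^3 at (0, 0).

The Hessian of f at 0 has rank 0. Corank 2; j^3 = v*(u^2 + v^2) splits into three distinct lines over C (the quadratic factor has nonzero discriminant), so D_4.

Type D4, Milnor number mu = 4.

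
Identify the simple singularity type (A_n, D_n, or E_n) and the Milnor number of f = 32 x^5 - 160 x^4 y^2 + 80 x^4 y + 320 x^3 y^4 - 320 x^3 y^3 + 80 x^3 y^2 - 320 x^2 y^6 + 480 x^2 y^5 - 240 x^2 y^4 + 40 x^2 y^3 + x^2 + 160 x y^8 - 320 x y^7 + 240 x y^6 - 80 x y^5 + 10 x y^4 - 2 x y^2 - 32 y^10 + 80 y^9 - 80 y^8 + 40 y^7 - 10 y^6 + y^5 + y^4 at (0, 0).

The Hessian of f at 0 has rank 1. Corank 1: A-series; mu = 4 gives A_4.

Type A_{4}, Milnor number mu = 4.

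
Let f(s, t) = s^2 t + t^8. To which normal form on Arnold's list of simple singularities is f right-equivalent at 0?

The Hessian of f at 0 is [[0, 0], [0, 0]] with rank 0, so corank 2. A Groebner basis of the Jacobian ideal J(f) in C{s,t} is {s^2/8 + t^7, s^3, s*t}; counting standard monomials gives mu = 9. Corank 2; j^3 = s^2*t has shape L^2 M (L != M), so D-series; mu = 9 gives D_9.

D9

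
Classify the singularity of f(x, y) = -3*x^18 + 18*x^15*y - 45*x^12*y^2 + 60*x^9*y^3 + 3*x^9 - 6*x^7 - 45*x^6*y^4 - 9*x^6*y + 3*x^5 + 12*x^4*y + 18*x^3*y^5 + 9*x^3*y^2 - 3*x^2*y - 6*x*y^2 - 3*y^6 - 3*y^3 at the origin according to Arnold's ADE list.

D7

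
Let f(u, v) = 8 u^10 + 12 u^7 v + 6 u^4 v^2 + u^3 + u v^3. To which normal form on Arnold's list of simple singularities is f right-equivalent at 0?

E7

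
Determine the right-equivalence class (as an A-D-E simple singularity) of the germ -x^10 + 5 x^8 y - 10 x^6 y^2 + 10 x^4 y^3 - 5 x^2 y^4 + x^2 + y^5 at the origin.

A_4

The Hessian of f at 0 has rank 1. Corank 1: A-series; mu = 4 gives A_4.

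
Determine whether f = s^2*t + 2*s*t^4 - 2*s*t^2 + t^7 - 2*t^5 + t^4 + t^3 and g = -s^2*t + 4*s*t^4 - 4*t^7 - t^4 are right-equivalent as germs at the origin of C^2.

Yes.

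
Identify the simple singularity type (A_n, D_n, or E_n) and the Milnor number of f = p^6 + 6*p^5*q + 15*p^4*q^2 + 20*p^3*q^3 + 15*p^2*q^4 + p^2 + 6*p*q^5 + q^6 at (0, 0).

Type A_{5}, Milnor number mu = 5.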